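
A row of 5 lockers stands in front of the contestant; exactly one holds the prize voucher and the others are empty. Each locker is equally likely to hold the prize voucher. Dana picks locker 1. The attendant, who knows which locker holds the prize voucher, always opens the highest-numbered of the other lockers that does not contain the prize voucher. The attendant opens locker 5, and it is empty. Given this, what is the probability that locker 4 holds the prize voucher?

1/4

Condition on the true location of the prize voucher.
If it is in any of lockers 1, 2, 3, and 4 (prior 1/5 each): locker 5 is the highest-numbered option available, probability 1; weight (1/5)·1 = 1/5 each.
If it is in locker 5 (prior 1/5): the attendant opened locker 5, so this case is ruled out; weight (1/5)·0 = 0.
The weights sum to 4/5.
So P(the prize voucher in locker 4 | the attendant opened locker 5) = (1/5) / (4/5) = 1/4.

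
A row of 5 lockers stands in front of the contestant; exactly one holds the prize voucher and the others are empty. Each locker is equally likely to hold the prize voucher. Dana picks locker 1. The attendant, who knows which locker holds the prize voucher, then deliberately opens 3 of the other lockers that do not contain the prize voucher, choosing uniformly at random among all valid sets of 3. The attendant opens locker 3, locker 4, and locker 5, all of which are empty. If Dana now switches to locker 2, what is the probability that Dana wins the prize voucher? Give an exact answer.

Consider each possible location of the prize voucher in turn.
If it is in locker 1 (prior 1/5): the attendant has 4 equally likely choices, so probability 1/4; weight (1/5)·(1/4) = 1/20.
If it is in locker 2 (prior 1/5): the attendant has no choice, probability 1; weight (1/5)·1 = 1/5.
If it is in any of lockers 3, 4, and 5 (prior 1/5 each): that locker was opened and seen not to hold the prize — ruled out; weight (1/5)·0 = 0 each.
The weights sum to 1/4.
So P(the prize voucher in locker 2 | the attendant opened locker 3, locker 4, and locker 5) = (1/5) / (1/4) = 4/5.

4/5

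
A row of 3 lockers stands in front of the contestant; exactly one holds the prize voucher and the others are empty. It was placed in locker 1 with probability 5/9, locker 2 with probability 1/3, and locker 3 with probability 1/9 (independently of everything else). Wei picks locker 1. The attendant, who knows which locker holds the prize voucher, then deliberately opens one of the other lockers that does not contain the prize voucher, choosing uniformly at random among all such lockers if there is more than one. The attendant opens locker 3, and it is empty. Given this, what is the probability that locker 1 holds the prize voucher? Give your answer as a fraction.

Consider each possible location of the prize voucher in turn.
If it is in locker 1 (prior 5/9): the attendant has 2 equally likely choices, so probability 1/2; weight (5/9)·(1/2) = 5/18.
If it is in locker 2 (prior 1/3): the attendant has no choice, probability 1; weight (1/3)·1 = 1/3.
If it is in locker 3 (prior 1/9): the attendant opened locker 3, so this case is ruled out; weight (1/9)·0 = 0.
The weights sum to 11/18.
So P(the prize voucher in locker 1 | the attendant opened locker 3) = (5/18) / (11/18) = 5/11.

5/11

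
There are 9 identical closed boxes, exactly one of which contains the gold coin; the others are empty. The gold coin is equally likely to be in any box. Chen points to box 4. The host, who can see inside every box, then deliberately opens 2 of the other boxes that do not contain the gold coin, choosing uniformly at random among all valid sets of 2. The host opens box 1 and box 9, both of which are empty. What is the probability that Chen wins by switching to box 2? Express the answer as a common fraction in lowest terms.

Consider each possible location of the gold coin in turn.
If it is in either of boxes 1 and 9 (prior 1/9 each): that box was opened and seen not to hold the prize — ruled out; weight (1/9)·0 = 0 each.
If it is in any of boxes 2, 3, 5, 6, 7, and 8 (prior 1/9 each): the host has 21 equally likely choices, so probability 1/21; weight (1/9)·(1/21) = 1/189 each.
If it is in box 4 (prior 1/9): the host has 28 equally likely choices, so probability 1/28; weight (1/9)·(1/28) = 1/252.
The weights sum to 1/28.
So P(the gold coin in box 2 | the host opened box 1 and box 9) = (1/189) / (1/28) = 4/27.

4/27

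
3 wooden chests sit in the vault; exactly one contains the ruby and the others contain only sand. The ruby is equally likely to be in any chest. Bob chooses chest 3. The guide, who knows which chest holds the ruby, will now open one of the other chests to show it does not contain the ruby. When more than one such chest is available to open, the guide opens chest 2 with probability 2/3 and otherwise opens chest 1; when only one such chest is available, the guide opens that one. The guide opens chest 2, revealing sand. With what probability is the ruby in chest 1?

3/5

Consider each possible location of the ruby in turn.
If it is in chest 1 (prior 1/3): only chest 2 is available, probability 1; weight (1/3)·1 = 1/3.
If it is in chest 2 (prior 1/3): the guide opened chest 2, so this case is ruled out; weight (1/3)·0 = 0.
If it is in chest 3 (prior 1/3): chest 2 is available, opened with probability 2/3; weight (1/3)·(2/3) = 2/9.
The weights sum to 5/9.
So P(the ruby in chest 1 | the guide opened chest 2) = (1/3) / (5/9) = 3/5.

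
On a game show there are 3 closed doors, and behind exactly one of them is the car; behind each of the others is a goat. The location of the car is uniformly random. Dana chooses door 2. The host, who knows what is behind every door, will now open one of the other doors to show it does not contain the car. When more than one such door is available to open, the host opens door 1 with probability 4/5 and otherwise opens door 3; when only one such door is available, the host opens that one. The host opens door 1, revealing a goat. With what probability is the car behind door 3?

5/9

Consider each possible location of the car in turn.
If it is behind door 1 (prior 1/3): the host opened door 1, so this case is ruled out; weight (1/3)·0 = 0.
If it is behind door 2 (prior 1/3): door 1 is available, opened with probability 4/5; weight (1/3)·(4/5) = 4/15.
If it is behind door 3 (prior 1/3): only door 1 is available, probability 1; weight (1/3)·1 = 1/3.
The weights sum to 3/5.
So P(the car behind door 3 | the host opened door 1) = (1/3) / (3/5) = 5/9.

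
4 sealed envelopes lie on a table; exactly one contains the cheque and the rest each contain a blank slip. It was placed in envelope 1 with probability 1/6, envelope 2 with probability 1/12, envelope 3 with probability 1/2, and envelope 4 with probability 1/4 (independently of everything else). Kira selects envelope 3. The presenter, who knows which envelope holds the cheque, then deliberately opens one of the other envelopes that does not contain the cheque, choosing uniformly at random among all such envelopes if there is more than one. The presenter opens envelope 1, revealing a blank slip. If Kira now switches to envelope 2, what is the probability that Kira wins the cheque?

Apply Bayes' rule, conditioning on where the cheque actually is.
If it is in envelope 1 (prior 1/6): the presenter opened envelope 1, so this case is ruled out; weight (1/6)·0 = 0.
If it is in envelope 2 (prior 1/12): the presenter has 2 equally likely choices, so probability 1/2; weight (1/12)·(1/2) = 1/24.
If it is in envelope 3 (prior 1/2): the presenter has 3 equally likely choices, so probability 1/3; weight (1/2)·(1/3) = 1/6.
If it is in envelope 4 (prior 1/4): the presenter has 2 equally likely choices, so probability 1/2; weight (1/4)·(1/2) = 1/8.
The weights sum to 1/3.
So P(the cheque in envelope 2 | the presenter opened envelope 1) = (1/24) / (1/3) = 1/8.

1/8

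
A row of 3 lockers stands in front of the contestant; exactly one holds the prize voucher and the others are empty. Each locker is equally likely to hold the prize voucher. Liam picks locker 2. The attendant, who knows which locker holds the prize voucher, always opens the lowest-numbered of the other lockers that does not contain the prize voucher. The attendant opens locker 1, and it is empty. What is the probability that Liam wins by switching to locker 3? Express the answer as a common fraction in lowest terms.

1/2

Consider each possible location of the prize voucher in turn.
If it is in locker 1 (prior 1/3): the attendant opened locker 1, so this case is ruled out; weight (1/3)·0 = 0.
If it is in either of lockers 2 and 3 (prior 1/3 each): locker 1 is the lowest-numbered option available, probability 1; weight (1/3)·1 = 1/3 each.
The weights sum to 2/3.
So P(the prize voucher in locker 3 | the attendant opened locker 1) = (1/3) / (2/3) = 1/2.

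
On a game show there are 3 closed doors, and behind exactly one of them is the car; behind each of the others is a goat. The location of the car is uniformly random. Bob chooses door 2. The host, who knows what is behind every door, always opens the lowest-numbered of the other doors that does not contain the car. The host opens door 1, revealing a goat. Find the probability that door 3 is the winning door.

Apply Bayes' rule, conditioning on where the car actually is.
If it is behind door 1 (prior 1/3): the host opened door 1, so this case is ruled out; weight (1/3)·0 = 0.
If it is behind either of doors 2 and 3 (prior 1/3 each): door 1 is the lowest-numbered option available, probability 1; weight (1/3)·1 = 1/3 each.
The weights sum to 2/3.
So P(the car behind door 3 | the host opened door 1) = (1/3) / (2/3) = 1/2.

1/2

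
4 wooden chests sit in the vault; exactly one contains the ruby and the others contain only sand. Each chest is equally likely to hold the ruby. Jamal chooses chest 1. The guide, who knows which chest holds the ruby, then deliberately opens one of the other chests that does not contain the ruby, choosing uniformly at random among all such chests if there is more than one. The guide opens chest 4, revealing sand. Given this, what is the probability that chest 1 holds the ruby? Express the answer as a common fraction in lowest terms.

1/4

Consider each possible location of the ruby in turn.
If it is in chest 1 (prior 1/4): the guide has 3 equally likely choices, so probability 1/3; weight (1/4)·(1/3) = 1/12.
If it is in either of chests 2 and 3 (prior 1/4 each): the guide has 2 equally likely choices, so probability 1/2; weight (1/4)·(1/2) = 1/8 each.
If it is in chest 4 (prior 1/4): the guide opened chest 4, so this case is ruled out; weight (1/4)·0 = 0.
The weights sum to 1/3.
So P(the ruby in chest 1 | the guide opened chest 4) = (1/12) / (1/3) = 1/4.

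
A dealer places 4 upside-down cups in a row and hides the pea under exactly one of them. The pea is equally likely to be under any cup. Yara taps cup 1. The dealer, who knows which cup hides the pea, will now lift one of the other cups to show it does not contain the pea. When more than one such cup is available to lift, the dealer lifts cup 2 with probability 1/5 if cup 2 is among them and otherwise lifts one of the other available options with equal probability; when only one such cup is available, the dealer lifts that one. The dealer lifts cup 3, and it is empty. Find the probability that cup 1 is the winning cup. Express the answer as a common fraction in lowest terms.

Apply Bayes' rule, conditioning on where the pea actually is.
If it is under cup 1 (prior 1/4): cup 2 is available but not opened; cup 3 gets probability (1 − 1/5)/2 = 2/5; weight (1/4)·(2/5) = 1/10.
If it is under cup 2 (prior 1/4): cup 2 holds the prize so is unavailable; the dealer chooses uniformly among the 2 others, probability 1/2; weight (1/4)·(1/2) = 1/8.
If it is under cup 3 (prior 1/4): the dealer opened cup 3, so this case is ruled out; weight (1/4)·0 = 0.
If it is under cup 4 (prior 1/4): cup 2 is available but not opened, probability 4/5; weight (1/4)·(4/5) = 1/5.
The weights sum to 17/40.
So P(the pea under cup 1 | the dealer opened cup 3) = (1/10) / (17/40) = 4/17.

4/17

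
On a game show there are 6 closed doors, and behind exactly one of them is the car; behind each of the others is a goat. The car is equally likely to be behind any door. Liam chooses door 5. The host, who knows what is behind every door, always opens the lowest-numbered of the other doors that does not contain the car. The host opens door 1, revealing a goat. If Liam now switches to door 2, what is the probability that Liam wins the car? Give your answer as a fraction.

Consider each possible location of the car in turn.
If it is behind door 1 (prior 1/6): the host opened door 1, so this case is ruled out; weight (1/6)·0 = 0.
If it is behind any of doors 2, 3, 4, 5, and 6 (prior 1/6 each): door 1 is the lowest-numbered option available, probability 1; weight (1/6)·1 = 1/6 each.
The weights sum to 5/6.
So P(the car behind door 2 | the host opened door 1) = (1/6) / (5/6) = 1/5.

1/5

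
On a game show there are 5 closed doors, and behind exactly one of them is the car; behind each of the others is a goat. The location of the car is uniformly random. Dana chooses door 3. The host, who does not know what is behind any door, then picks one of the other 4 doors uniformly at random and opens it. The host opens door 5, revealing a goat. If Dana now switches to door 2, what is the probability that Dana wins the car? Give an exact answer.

Apply Bayes' rule, conditioning on where the car actually is.
If it is behind any of doors 1, 2, 3, and 4 (prior 1/5 each): the host picks door 5 with probability 1/4 regardless, and it is not the prize; weight (1/5)·(1/4) = 1/20 each.
If it is behind door 5 (prior 1/5): the host opened door 5, so this case is ruled out; weight (1/5)·0 = 0.
The weights sum to 1/5.
So P(the car behind door 2 | the host opened door 5) = (1/20) / (1/5) = 1/4.

1/4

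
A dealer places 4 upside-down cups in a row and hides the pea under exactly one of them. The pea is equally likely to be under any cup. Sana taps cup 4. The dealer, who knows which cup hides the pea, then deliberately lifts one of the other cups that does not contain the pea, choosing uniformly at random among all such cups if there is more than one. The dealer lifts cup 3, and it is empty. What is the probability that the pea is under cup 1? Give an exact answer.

Apply Bayes' rule, conditioning on where the pea actually is.
If it is under either of cups 1 and 2 (prior 1/4 each): the dealer has 2 equally likely choices, so probability 1/2; weight (1/4)·(1/2) = 1/8 each.
If it is under cup 3 (prior 1/4): the dealer opened cup 3, so this case is ruled out; weight (1/4)·0 = 0.
If it is under cup 4 (prior 1/4): the dealer has 3 equally likely choices, so probability 1/3; weight (1/4)·(1/3) = 1/12.
The weights sum to 1/3.
So P(the pea under cup 1 | the dealer opened cup 3) = (1/8) / (1/3) = 3/8.

3/8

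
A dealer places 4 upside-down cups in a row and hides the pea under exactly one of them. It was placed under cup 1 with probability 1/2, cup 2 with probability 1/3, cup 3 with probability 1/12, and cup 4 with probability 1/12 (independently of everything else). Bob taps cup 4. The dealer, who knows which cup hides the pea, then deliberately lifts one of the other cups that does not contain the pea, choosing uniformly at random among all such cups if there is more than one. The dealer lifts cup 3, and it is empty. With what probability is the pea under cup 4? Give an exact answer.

1/16

Consider each possible location of the pea in turn.
If it is under cup 1 (prior 1/2): the dealer has 2 equally likely choices, so probability 1/2; weight (1/2)·(1/2) = 1/4.
If it is under cup 2 (prior 1/3): the dealer has 2 equally likely choices, so probability 1/2; weight (1/3)·(1/2) = 1/6.
If it is under cup 3 (prior 1/12): the dealer opened cup 3, so this case is ruled out; weight (1/12)·0 = 0.
If it is under cup 4 (prior 1/12): the dealer has 3 equally likely choices, so probability 1/3; weight (1/12)·(1/3) = 1/36.
The weights sum to 4/9.
So P(the pea under cup 4 | the dealer opened cup 3) = (1/36) / (4/9) = 1/16.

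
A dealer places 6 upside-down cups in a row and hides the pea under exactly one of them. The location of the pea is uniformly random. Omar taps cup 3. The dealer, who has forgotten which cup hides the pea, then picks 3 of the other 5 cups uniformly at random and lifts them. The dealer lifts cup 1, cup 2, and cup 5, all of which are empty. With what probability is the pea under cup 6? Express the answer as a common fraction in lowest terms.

1/3

Because the dealer chose which cups to lift without knowing where the pea is, the choice is independent of the prize location. Learning that none of the 3 opened cups holds the pea simply rules out those 3 locations and leaves the remaining 3 cups still equally likely by symmetry.
So P(the pea under cup 6) = 1/3.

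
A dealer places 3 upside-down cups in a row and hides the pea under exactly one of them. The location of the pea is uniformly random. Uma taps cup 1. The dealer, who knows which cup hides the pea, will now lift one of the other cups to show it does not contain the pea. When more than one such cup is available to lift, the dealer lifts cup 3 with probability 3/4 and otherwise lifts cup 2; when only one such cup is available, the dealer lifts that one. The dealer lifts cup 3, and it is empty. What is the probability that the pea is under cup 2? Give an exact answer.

4/7

Condition on the true location of the pea.
If it is under cup 1 (prior 1/3): cup 3 is available, opened with probability 3/4; weight (1/3)·(3/4) = 1/4.
If it is under cup 2 (prior 1/3): only cup 3 is available, probability 1; weight (1/3)·1 = 1/3.
If it is under cup 3 (prior 1/3): the dealer opened cup 3, so this case is ruled out; weight (1/3)·0 = 0.
The weights sum to 7/12.
So P(the pea under cup 2 | the dealer opened cup 3) = (1/3) / (7/12) = 4/7.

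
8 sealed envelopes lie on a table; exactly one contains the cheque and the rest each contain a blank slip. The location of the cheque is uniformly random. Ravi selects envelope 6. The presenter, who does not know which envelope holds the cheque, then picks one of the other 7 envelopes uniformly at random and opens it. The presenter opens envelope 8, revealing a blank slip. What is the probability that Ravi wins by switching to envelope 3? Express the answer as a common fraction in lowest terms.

Because the presenter chose which envelope to open without knowing where the cheque is, the choice is independent of the prize location. Learning that envelope 8 does not hold the cheque simply rules out that one location and leaves the remaining 7 envelopes still equally likely by symmetry.
So P(the cheque in envelope 3) = 1/7.

1/7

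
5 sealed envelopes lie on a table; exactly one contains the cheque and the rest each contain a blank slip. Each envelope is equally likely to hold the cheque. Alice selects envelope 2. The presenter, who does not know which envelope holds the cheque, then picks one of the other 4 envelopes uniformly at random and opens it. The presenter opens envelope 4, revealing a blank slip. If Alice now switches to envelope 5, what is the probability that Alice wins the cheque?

Condition on the true location of the cheque.
If it is in any of envelopes 1, 2, 3, and 5 (prior 1/5 each): the presenter picks envelope 4 with probability 1/4 regardless, and it is not the prize; weight (1/5)·(1/4) = 1/20 each.
If it is in envelope 4 (prior 1/5): the presenter opened envelope 4, so this case is ruled out; weight (1/5)·0 = 0.
The weights sum to 1/5.
So P(the cheque in envelope 5 | the presenter opened envelope 4) = (1/20) / (1/5) = 1/4.

1/4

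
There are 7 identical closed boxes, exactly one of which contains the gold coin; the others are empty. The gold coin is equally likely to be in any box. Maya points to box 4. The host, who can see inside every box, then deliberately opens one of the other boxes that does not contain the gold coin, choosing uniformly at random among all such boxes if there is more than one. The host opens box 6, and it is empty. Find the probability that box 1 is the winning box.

6/35

Consider each possible location of the gold coin in turn.
If it is in any of boxes 1, 2, 3, 5, and 7 (prior 1/7 each): the host has 5 equally likely choices, so probability 1/5; weight (1/7)·(1/5) = 1/35 each.
If it is in box 4 (prior 1/7): the host has 6 equally likely choices, so probability 1/6; weight (1/7)·(1/6) = 1/42.
If it is in box 6 (prior 1/7): the host opened box 6, so this case is ruled out; weight (1/7)·0 = 0.
The weights sum to 1/6.
So P(the gold coin in box 1 | the host opened box 6) = (1/35) / (1/6) = 6/35.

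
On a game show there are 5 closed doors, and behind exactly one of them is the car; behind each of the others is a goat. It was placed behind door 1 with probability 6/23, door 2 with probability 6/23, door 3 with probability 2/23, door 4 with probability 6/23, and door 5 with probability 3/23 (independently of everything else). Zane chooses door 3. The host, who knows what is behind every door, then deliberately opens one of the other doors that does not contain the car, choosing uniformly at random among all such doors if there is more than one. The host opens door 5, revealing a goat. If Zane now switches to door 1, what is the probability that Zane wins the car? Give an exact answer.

Apply Bayes' rule, conditioning on where the car actually is.
If it is behind any of doors 1, 2, and 4 (prior 6/23 each): the host has 3 equally likely choices, so probability 1/3; weight (6/23)·(1/3) = 2/23 each.
If it is behind door 3 (prior 2/23): the host has 4 equally likely choices, so probability 1/4; weight (2/23)·(1/4) = 1/46.
If it is behind door 5 (prior 3/23): the host opened door 5, so this case is ruled out; weight (3/23)·0 = 0.
The weights sum to 13/46.
So P(the car behind door 1 | the host opened door 5) = (2/23) / (13/46) = 4/13.

4/13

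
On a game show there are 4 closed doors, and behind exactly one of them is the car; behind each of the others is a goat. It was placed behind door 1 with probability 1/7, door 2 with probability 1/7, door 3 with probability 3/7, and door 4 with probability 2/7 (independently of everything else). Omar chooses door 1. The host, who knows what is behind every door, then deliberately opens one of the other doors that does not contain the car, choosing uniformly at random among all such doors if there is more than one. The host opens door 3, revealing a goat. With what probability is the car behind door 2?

Apply Bayes' rule, conditioning on where the car actually is.
If it is behind door 1 (prior 1/7): the host has 3 equally likely choices, so probability 1/3; weight (1/7)·(1/3) = 1/21.
If it is behind door 2 (prior 1/7): the host has 2 equally likely choices, so probability 1/2; weight (1/7)·(1/2) = 1/14.
If it is behind door 3 (prior 3/7): the host opened door 3, so this case is ruled out; weight (3/7)·0 = 0.
If it is behind door 4 (prior 2/7): the host has 2 equally likely choices, so probability 1/2; weight (2/7)·(1/2) = 1/7.
The weights sum to 11/42.
So P(the car behind door 2 | the host opened door 3) = (1/14) / (11/42) = 3/11.

3/11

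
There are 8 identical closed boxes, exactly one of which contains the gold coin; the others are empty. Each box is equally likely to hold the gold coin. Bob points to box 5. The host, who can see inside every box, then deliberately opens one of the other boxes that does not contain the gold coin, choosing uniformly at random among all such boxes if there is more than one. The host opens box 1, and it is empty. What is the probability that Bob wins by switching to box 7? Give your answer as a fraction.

7/48

Apply Bayes' rule, conditioning on where the gold coin actually is.
If it is in box 1 (prior 1/8): the host opened box 1, so this case is ruled out; weight (1/8)·0 = 0.
If it is in any of boxes 2, 3, 4, 6, 7, and 8 (prior 1/8 each): the host has 6 equally likely choices, so probability 1/6; weight (1/8)·(1/6) = 1/48 each.
If it is in box 5 (prior 1/8): the host has 7 equally likely choices, so probability 1/7; weight (1/8)·(1/7) = 1/56.
The weights sum to 1/7.
So P(the gold coin in box 7 | the host opened box 1) = (1/48) / (1/7) = 7/48.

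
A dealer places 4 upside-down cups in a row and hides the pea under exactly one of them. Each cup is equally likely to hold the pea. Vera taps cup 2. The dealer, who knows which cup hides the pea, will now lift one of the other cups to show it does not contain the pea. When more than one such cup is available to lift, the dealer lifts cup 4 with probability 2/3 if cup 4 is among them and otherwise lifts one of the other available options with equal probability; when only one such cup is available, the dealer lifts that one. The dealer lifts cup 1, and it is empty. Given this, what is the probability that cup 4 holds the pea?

1/2

Condition on the true location of the pea.
If it is under cup 1 (prior 1/4): the dealer opened cup 1, so this case is ruled out; weight (1/4)·0 = 0.
If it is under cup 2 (prior 1/4): cup 4 is available but not opened; cup 1 gets probability (1 − 2/3)/2 = 1/6; weight (1/4)·(1/6) = 1/24.
If it is under cup 3 (prior 1/4): cup 4 is available but not opened, probability 1/3; weight (1/4)·(1/3) = 1/12.
If it is under cup 4 (prior 1/4): cup 4 holds the prize so is unavailable; the dealer chooses uniformly among the 2 others, probability 1/2; weight (1/4)·(1/2) = 1/8.
The weights sum to 1/4.
So P(the pea under cup 4 | the dealer opened cup 1) = (1/8) / (1/4) = 1/2.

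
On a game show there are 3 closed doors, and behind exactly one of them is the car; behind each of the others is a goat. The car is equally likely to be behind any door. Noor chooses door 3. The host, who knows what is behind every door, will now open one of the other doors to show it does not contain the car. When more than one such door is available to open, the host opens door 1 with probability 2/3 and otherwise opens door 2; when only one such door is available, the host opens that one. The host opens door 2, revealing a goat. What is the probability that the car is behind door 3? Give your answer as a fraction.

Condition on the true location of the car.
If it is behind door 1 (prior 1/3): only door 2 is available, probability 1; weight (1/3)·1 = 1/3.
If it is behind door 2 (prior 1/3): the host opened door 2, so this case is ruled out; weight (1/3)·0 = 0.
If it is behind door 3 (prior 1/3): door 1 is available but not opened, probability 1/3; weight (1/3)·(1/3) = 1/9.
The weights sum to 4/9.
So P(the car behind door 3 | the host opened door 2) = (1/9) / (4/9) = 1/4.

1/4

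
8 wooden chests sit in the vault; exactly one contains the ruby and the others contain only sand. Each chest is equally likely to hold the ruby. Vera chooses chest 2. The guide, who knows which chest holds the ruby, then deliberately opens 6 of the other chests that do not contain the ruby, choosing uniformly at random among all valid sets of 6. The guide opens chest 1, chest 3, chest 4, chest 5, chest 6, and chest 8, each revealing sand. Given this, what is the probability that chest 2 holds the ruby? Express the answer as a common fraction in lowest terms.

Apply Bayes' rule, conditioning on where the ruby actually is.
If it is in any of chests 1, 3, 4, 5, 6, and 8 (prior 1/8 each): that chest was opened and seen not to hold the prize — ruled out; weight (1/8)·0 = 0 each.
If it is in chest 2 (prior 1/8): the guide has 7 equally likely choices, so probability 1/7; weight (1/8)·(1/7) = 1/56.
If it is in chest 7 (prior 1/8): the guide has no choice, probability 1; weight (1/8)·1 = 1/8.
The weights sum to 1/7.
So P(the ruby in chest 2 | the guide opened chest 1, chest 3, chest 4, chest 5, chest 6, and chest 8) = (1/56) / (1/7) = 1/8.

1/8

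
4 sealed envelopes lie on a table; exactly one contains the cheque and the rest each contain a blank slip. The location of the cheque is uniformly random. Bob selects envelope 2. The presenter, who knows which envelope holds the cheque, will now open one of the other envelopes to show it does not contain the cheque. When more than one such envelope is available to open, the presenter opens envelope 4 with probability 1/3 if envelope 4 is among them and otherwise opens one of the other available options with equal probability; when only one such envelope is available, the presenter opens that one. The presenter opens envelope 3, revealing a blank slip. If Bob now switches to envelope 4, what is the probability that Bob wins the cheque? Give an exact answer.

1/3

Condition on the true location of the cheque.
If it is in envelope 1 (prior 1/4): envelope 4 is available but not opened, probability 2/3; weight (1/4)·(2/3) = 1/6.
If it is in envelope 2 (prior 1/4): envelope 4 is available but not opened; envelope 3 gets probability (1 − 1/3)/2 = 1/3; weight (1/4)·(1/3) = 1/12.
If it is in envelope 3 (prior 1/4): the presenter opened envelope 3, so this case is ruled out; weight (1/4)·0 = 0.
If it is in envelope 4 (prior 1/4): envelope 4 holds the prize so is unavailable; the presenter chooses uniformly among the 2 others, probability 1/2; weight (1/4)·(1/2) = 1/8.
The weights sum to 3/8.
So P(the cheque in envelope 4 | the presenter opened envelope 3) = (1/8) / (3/8) = 1/3.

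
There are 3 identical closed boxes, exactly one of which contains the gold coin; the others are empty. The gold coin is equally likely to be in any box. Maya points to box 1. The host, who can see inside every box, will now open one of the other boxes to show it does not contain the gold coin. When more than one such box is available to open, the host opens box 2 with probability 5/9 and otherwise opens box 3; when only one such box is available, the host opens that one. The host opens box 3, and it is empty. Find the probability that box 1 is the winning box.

4/13

Consider each possible location of the gold coin in turn.
If it is in box 1 (prior 1/3): box 2 is available but not opened, probability 4/9; weight (1/3)·(4/9) = 4/27.
If it is in box 2 (prior 1/3): only box 3 is available, probability 1; weight (1/3)·1 = 1/3.
If it is in box 3 (prior 1/3): the host opened box 3, so this case is ruled out; weight (1/3)·0 = 0.
The weights sum to 13/27.
So P(the gold coin in box 1 | the host opened box 3) = (4/27) / (13/27) = 4/13.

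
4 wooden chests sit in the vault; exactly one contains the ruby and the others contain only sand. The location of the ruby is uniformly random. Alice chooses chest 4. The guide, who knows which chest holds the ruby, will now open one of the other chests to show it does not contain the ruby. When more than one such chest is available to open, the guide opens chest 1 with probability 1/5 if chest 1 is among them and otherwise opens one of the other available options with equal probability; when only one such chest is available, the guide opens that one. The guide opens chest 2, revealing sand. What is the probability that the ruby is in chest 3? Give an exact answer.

Consider each possible location of the ruby in turn.
If it is in chest 1 (prior 1/4): chest 1 holds the prize so is unavailable; the guide chooses uniformly among the 2 others, probability 1/2; weight (1/4)·(1/2) = 1/8.
If it is in chest 2 (prior 1/4): the guide opened chest 2, so this case is ruled out; weight (1/4)·0 = 0.
If it is in chest 3 (prior 1/4): chest 1 is available but not opened, probability 4/5; weight (1/4)·(4/5) = 1/5.
If it is in chest 4 (prior 1/4): chest 1 is available but not opened; chest 2 gets probability (1 − 1/5)/2 = 2/5; weight (1/4)·(2/5) = 1/10.
The weights sum to 17/40.
So P(the ruby in chest 3 | the guide opened chest 2) = (1/5) / (17/40) = 8/17.

8/17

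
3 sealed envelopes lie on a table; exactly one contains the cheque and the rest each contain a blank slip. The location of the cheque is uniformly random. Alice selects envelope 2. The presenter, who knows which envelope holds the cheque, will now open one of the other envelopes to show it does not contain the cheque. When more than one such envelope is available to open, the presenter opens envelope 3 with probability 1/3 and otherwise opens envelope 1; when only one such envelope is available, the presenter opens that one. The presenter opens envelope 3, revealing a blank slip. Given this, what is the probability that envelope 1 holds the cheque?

Apply Bayes' rule, conditioning on where the cheque actually is.
If it is in envelope 1 (prior 1/3): only envelope 3 is available, probability 1; weight (1/3)·1 = 1/3.
If it is in envelope 2 (prior 1/3): envelope 3 is available, opened with probability 1/3; weight (1/3)·(1/3) = 1/9.
If it is in envelope 3 (prior 1/3): the presenter opened envelope 3, so this case is ruled out; weight (1/3)·0 = 0.
The weights sum to 4/9.
So P(the cheque in envelope 1 | the presenter opened envelope 3) = (1/3) / (4/9) = 3/4.

3/4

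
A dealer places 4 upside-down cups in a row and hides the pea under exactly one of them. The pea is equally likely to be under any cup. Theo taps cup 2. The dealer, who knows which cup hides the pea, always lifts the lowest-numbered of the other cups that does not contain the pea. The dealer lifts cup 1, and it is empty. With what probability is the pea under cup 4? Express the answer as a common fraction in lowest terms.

1/3

Condition on the true location of the pea.
If it is under cup 1 (prior 1/4): the dealer opened cup 1, so this case is ruled out; weight (1/4)·0 = 0.
If it is under any of cups 2, 3, and 4 (prior 1/4 each): cup 1 is the lowest-numbered option available, probability 1; weight (1/4)·1 = 1/4 each.
The weights sum to 3/4.
So P(the pea under cup 4 | the dealer opened cup 1) = (1/4) / (3/4) = 1/3.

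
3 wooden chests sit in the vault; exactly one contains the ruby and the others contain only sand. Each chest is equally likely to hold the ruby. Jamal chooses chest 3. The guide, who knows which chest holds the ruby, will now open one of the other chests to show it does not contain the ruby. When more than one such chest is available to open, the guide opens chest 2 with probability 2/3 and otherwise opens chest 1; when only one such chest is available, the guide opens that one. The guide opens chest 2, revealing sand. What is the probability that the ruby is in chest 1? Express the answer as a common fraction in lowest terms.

3/5

Consider each possible location of the ruby in turn.
If it is in chest 1 (prior 1/3): only chest 2 is available, probability 1; weight (1/3)·1 = 1/3.
If it is in chest 2 (prior 1/3): the guide opened chest 2, so this case is ruled out; weight (1/3)·0 = 0.
If it is in chest 3 (prior 1/3): chest 2 is available, opened with probability 2/3; weight (1/3)·(2/3) = 2/9.
The weights sum to 5/9.
So P(the ruby in chest 1 | the guide opened chest 2) = (1/3) / (5/9) = 3/5.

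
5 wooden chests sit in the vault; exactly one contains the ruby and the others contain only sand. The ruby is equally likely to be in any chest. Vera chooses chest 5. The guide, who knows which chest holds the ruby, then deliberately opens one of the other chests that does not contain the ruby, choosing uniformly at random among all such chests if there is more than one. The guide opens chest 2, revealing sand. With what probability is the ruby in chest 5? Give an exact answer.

Apply Bayes' rule, conditioning on where the ruby actually is.
If it is in any of chests 1, 3, and 4 (prior 1/5 each): the guide has 3 equally likely choices, so probability 1/3; weight (1/5)·(1/3) = 1/15 each.
If it is in chest 2 (prior 1/5): the guide opened chest 2, so this case is ruled out; weight (1/5)·0 = 0.
If it is in chest 5 (prior 1/5): the guide has 4 equally likely choices, so probability 1/4; weight (1/5)·(1/4) = 1/20.
The weights sum to 1/4.
So P(the ruby in chest 5 | the guide opened chest 2) = (1/20) / (1/4) = 1/5.

1/5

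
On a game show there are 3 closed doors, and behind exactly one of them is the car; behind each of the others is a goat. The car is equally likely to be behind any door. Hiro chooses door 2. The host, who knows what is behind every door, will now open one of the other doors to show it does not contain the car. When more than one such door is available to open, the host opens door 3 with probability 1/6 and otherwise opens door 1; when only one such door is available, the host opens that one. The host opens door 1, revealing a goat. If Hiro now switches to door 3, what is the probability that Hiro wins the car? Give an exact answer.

6/11

Consider each possible location of the car in turn.
If it is behind door 1 (prior 1/3): the host opened door 1, so this case is ruled out; weight (1/3)·0 = 0.
If it is behind door 2 (prior 1/3): door 3 is available but not opened, probability 5/6; weight (1/3)·(5/6) = 5/18.
If it is behind door 3 (prior 1/3): only door 1 is available, probability 1; weight (1/3)·1 = 1/3.
The weights sum to 11/18.
So P(the car behind door 3 | the host opened door 1) = (1/3) / (11/18) = 6/11.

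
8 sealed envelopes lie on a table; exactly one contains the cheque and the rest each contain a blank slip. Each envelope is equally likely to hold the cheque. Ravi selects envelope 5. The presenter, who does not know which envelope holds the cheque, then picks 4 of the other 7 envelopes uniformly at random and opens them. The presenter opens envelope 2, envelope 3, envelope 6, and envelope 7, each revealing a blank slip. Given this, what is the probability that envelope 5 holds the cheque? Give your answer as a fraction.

1/4

Condition on the true location of the cheque.
If it is in any of envelopes 1, 4, 5, and 8 (prior 1/8 each): the presenter picks exactly this set with probability 1/35 regardless, and none is the prize; weight (1/8)·(1/35) = 1/280 each.
If it is in any of envelopes 2, 3, 6, and 7 (prior 1/8 each): that envelope was opened and seen not to hold the prize — ruled out; weight (1/8)·0 = 0 each.
The weights sum to 1/70.
So P(the cheque in envelope 5 | the presenter opened envelope 2, envelope 3, envelope 6, and envelope 7) = (1/280) / (1/70) = 1/4.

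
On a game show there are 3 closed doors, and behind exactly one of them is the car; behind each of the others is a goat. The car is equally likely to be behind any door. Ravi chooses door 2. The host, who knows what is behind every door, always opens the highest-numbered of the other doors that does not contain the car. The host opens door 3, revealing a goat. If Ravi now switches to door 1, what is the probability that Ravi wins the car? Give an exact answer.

Consider each possible location of the car in turn.
If it is behind either of doors 1 and 2 (prior 1/3 each): door 3 is the highest-numbered option available, probability 1; weight (1/3)·1 = 1/3 each.
If it is behind door 3 (prior 1/3): the host opened door 3, so this case is ruled out; weight (1/3)·0 = 0.
The weights sum to 2/3.
So P(the car behind door 1 | the host opened door 3) = (1/3) / (2/3) = 1/2.

1/2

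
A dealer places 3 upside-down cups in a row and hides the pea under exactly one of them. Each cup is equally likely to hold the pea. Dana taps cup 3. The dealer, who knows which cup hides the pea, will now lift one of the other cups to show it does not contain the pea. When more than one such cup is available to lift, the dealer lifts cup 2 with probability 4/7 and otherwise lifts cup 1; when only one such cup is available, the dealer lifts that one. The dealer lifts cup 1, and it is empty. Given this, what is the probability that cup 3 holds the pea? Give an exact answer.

3/10

Apply Bayes' rule, conditioning on where the pea actually is.
If it is under cup 1 (prior 1/3): the dealer opened cup 1, so this case is ruled out; weight (1/3)·0 = 0.
If it is under cup 2 (prior 1/3): only cup 1 is available, probability 1; weight (1/3)·1 = 1/3.
If it is under cup 3 (prior 1/3): cup 2 is available but not opened, probability 3/7; weight (1/3)·(3/7) = 1/7.
The weights sum to 10/21.
So P(the pea under cup 3 | the dealer opened cup 1) = (1/7) / (10/21) = 3/10.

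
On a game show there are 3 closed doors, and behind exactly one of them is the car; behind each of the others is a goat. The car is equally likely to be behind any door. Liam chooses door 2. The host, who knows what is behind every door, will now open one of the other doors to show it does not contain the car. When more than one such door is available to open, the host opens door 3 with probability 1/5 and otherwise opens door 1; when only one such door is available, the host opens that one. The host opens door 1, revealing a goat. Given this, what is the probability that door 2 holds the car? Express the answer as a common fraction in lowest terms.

Condition on the true location of the car.
If it is behind door 1 (prior 1/3): the host opened door 1, so this case is ruled out; weight (1/3)·0 = 0.
If it is behind door 2 (prior 1/3): door 3 is available but not opened, probability 4/5; weight (1/3)·(4/5) = 4/15.
If it is behind door 3 (prior 1/3): only door 1 is available, probability 1; weight (1/3)·1 = 1/3.
The weights sum to 3/5.
So P(the car behind door 2 | the host opened door 1) = (4/15) / (3/5) = 4/9.

4/9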